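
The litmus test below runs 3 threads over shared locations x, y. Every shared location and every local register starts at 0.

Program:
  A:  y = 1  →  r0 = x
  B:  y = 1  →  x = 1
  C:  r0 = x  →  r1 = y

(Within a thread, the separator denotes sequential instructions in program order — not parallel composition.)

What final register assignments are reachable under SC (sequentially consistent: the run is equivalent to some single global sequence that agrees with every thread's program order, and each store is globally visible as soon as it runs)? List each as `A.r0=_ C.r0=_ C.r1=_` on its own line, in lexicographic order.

outcome vector order: (A.r0,C.r0,C.r1)
|SC outcomes| = 6

A.r0=0 C.r0=0 C.r1=0
A.r0=0 C.r0=0 C.r1=1
A.r0=0 C.r0=1 C.r1=1
A.r0=1 C.r0=0 C.r1=0
A.r0=1 C.r0=0 C.r1=1
A.r0=1 C.r0=1 C.r1=1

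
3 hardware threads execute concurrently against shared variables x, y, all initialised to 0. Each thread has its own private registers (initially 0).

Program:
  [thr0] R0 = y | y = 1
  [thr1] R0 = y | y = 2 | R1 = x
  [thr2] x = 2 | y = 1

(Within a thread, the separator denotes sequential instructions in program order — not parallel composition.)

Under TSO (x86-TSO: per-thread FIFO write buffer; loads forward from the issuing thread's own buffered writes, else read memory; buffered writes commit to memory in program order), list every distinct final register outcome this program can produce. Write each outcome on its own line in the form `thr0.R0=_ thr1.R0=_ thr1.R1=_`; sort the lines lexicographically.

thr0.R0=0 thr1.R0=0 thr1.R1=0
thr0.R0=0 thr1.R0=0 thr1.R1=2
thr0.R0=0 thr1.R0=1 thr1.R1=0
thr0.R0=0 thr1.R0=1 thr1.R1=2
thr0.R0=1 thr1.R0=0 thr1.R1=0
thr0.R0=1 thr1.R0=0 thr1.R1=2
thr0.R0=1 thr1.R0=1 thr1.R1=2
thr0.R0=2 thr1.R0=0 thr1.R1=0
thr0.R0=2 thr1.R0=0 thr1.R1=2
thr0.R0=2 thr1.R0=1 thr1.R1=2

outcome vector order: (thr0.R0,thr1.R0,thr1.R1)
|TSO outcomes| = 10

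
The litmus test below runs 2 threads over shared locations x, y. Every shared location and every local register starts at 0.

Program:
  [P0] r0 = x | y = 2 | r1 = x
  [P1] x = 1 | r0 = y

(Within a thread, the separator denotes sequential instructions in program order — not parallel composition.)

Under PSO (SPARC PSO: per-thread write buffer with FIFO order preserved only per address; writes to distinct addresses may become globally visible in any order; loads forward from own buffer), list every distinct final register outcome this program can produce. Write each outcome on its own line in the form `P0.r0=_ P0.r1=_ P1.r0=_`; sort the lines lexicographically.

P0.r0=0 P0.r1=0 P1.r0=0
P0.r0=0 P0.r1=0 P1.r0=2
P0.r0=0 P0.r1=1 P1.r0=0
P0.r0=0 P0.r1=1 P1.r0=2
P0.r0=1 P0.r1=1 P1.r0=0
P0.r0=1 P0.r1=1 P1.r0=2

outcome vector order: (P0.r0,P0.r1,P1.r0)
|PSO outcomes| = 6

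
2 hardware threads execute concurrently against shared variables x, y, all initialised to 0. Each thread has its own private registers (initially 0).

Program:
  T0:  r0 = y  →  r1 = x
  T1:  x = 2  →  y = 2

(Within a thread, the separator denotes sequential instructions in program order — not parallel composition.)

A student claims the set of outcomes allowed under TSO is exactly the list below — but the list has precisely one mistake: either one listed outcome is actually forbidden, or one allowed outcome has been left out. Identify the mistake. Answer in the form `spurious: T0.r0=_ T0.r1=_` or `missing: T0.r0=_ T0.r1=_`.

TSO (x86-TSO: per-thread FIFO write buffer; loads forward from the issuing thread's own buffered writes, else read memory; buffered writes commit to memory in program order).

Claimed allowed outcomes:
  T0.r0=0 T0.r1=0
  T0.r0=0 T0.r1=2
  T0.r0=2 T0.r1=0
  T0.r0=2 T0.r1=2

spurious: T0.r0=2 T0.r1=0

outcome vector order: (T0.r0,T0.r1)
TSO: 3 outcomes — {(0,0) (0,2) (2,2)}
claimed∖TSO = {(2,0)}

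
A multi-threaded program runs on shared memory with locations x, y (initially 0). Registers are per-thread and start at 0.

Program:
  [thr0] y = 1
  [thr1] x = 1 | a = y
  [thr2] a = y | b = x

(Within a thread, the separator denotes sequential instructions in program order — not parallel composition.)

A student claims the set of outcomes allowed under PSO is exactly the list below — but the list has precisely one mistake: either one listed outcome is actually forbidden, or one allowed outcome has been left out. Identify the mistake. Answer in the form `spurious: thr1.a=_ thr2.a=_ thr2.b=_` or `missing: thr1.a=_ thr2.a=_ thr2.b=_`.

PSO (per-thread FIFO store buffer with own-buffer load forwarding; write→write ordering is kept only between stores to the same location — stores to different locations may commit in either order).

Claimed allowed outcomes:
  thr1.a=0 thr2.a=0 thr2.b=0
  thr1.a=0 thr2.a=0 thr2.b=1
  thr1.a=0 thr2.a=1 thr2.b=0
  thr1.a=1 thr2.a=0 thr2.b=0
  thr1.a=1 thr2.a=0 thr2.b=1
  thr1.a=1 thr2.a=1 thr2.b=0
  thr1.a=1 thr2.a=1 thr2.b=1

missing: thr1.a=0 thr2.a=1 thr2.b=1

outcome vector order: (thr1.a,thr2.a,thr2.b)
PSO (8): <0 0 0>, <0 0 1>, <0 1 0>, <0 1 1>, <1 0 0>, <1 0 1>, <1 1 0>, <1 1 1>
PSO∖claimed = {<0 1 1>}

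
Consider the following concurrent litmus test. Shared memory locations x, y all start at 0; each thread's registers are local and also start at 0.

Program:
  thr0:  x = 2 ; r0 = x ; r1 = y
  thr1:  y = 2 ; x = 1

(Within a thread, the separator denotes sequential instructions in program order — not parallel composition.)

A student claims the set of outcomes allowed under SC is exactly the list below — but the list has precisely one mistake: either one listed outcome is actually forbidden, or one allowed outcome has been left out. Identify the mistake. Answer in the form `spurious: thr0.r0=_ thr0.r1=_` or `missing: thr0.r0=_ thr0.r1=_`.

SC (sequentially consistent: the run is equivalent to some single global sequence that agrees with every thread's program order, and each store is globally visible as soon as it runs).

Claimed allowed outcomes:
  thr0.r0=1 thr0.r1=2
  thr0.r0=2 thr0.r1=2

outcome vector order: (thr0.r0,thr0.r1)
SC: 3 outcomes — {(1,2) (2,0) (2,2)}
SC∖claimed = {(2,0)}

missing: thr0.r0=2 thr0.r1=0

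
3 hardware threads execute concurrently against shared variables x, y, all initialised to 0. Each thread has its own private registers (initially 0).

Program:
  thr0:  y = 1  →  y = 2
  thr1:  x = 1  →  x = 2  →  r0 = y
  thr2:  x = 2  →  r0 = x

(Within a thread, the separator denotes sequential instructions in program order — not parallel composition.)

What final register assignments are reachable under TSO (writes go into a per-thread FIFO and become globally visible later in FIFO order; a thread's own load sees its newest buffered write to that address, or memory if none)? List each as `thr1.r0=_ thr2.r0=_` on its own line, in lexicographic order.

thr1.r0=0 thr2.r0=1
thr1.r0=0 thr2.r0=2
thr1.r0=1 thr2.r0=1
thr1.r0=1 thr2.r0=2
thr1.r0=2 thr2.r0=1
thr1.r0=2 thr2.r0=2

outcome vector order: (thr1.r0,thr2.r0)
|TSO outcomes| = 6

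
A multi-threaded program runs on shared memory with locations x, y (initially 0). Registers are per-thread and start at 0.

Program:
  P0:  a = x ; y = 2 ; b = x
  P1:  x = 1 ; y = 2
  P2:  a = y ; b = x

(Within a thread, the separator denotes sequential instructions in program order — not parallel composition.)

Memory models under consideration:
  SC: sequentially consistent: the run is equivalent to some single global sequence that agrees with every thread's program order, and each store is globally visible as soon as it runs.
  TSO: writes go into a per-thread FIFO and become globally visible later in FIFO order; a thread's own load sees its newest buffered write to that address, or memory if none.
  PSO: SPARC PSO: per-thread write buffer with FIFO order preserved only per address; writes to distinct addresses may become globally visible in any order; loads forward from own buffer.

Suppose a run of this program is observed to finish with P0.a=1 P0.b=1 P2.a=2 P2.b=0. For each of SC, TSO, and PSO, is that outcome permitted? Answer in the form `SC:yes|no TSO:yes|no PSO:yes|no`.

outcome vector order: (P0.a,P0.b,P2.a,P2.b)
SC (11): (0,0,0,0), (0,0,0,1), (0,0,2,0), (0,0,2,1), (0,1,0,0), (0,1,0,1), (0,1,2,0), (0,1,2,1), (1,1,0,0), (1,1,0,1), (1,1,2,1)
TSO (11): (0,0,0,0), (0,0,0,1), (0,0,2,0), (0,0,2,1), (0,1,0,0), (0,1,0,1), (0,1,2,0), (0,1,2,1), (1,1,0,0), (1,1,0,1), (1,1,2,1)
PSO (12): (0,0,0,0), (0,0,0,1), (0,0,2,0), (0,0,2,1), (0,1,0,0), (0,1,0,1), (0,1,2,0), (0,1,2,1), (1,1,0,0), (1,1,0,1), (1,1,2,0), (1,1,2,1)
target (1,1,2,0) ∈ {PSO}

SC:no TSO:no PSO:yes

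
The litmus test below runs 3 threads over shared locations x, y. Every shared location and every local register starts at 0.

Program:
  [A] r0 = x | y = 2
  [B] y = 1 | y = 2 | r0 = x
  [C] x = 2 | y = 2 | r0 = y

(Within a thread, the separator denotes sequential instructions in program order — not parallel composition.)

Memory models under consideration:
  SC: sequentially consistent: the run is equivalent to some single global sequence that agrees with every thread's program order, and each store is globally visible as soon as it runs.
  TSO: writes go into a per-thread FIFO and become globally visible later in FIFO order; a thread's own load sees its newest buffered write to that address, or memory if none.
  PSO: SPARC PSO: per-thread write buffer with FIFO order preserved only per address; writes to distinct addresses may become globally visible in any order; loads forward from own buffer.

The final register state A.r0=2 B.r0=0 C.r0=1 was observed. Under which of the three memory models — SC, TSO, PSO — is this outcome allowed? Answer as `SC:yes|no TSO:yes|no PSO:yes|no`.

SC:no TSO:yes PSO:yes

outcome vector order: (A.r0,B.r0,C.r0)
SC: 6 outcomes — {002; 021; 022; 202; 221; 222}
TSO: 8 outcomes — {001; 002; 021; 022; 201; 202; 221; 222}
PSO: 8 outcomes — {001; 002; 021; 022; 201; 202; 221; 222}
target 201 ∈ {TSO,PSO}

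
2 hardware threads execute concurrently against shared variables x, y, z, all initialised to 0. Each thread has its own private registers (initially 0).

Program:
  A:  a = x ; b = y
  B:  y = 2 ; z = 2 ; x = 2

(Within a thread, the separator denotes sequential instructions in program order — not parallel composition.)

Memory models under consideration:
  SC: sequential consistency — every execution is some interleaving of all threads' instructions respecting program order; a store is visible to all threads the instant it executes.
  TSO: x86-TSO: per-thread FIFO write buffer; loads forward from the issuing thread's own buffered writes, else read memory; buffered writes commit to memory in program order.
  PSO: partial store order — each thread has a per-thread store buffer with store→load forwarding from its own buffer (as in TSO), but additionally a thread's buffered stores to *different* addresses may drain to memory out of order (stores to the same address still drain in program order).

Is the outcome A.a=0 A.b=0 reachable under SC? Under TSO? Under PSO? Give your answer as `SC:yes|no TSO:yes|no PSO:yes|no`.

outcome vector order: (A.a,A.b)
under SC → 0/0; 0/2; 2/2
under TSO → 0/0; 0/2; 2/2
under PSO → 0/0; 0/2; 2/0; 2/2
target 0/0 ∈ {SC,TSO,PSO}

SC:yes TSO:yes PSO:yes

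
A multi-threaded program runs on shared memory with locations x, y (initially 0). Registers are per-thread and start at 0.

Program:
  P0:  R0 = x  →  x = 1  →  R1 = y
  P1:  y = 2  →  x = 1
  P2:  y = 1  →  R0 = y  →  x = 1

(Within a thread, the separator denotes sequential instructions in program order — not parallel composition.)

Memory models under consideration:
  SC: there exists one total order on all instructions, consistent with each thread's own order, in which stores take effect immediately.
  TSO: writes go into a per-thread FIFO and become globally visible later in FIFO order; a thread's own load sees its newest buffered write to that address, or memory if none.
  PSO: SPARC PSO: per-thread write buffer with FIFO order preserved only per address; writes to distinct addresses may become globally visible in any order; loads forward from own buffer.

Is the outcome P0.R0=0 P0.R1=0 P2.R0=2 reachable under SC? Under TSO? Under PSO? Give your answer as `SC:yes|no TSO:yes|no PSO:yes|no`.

SC:yes TSO:yes PSO:yes

outcome vector order: (P0.R0,P0.R1,P2.R0)
SC (9): 001 002 011 012 021 022 111 121 122
TSO (9): 001 002 011 012 021 022 111 121 122
PSO (12): 001 002 011 012 021 022 101 102 111 112 121 122
target 002 ∈ {SC,TSO,PSO}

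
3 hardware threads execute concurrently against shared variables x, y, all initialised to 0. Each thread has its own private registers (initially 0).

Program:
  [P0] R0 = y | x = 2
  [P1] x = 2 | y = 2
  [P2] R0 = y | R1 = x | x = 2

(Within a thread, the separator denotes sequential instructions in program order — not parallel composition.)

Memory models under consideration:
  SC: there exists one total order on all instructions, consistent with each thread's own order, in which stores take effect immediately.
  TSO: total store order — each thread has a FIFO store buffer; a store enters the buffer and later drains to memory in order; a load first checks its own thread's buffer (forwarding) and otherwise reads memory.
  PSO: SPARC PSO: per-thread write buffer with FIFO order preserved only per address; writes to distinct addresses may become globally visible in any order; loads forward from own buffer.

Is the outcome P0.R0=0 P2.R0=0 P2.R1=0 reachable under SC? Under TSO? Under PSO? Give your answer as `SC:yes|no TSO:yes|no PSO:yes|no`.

SC:yes TSO:yes PSO:yes

outcome vector order: (P0.R0,P2.R0,P2.R1)
[SC] allowed = {0/0/0; 0/0/2; 0/2/2; 2/0/0; 2/0/2; 2/2/2}
[TSO] allowed = {0/0/0; 0/0/2; 0/2/2; 2/0/0; 2/0/2; 2/2/2}
[PSO] allowed = {0/0/0; 0/0/2; 0/2/0; 0/2/2; 2/0/0; 2/0/2; 2/2/0; 2/2/2}
target 0/0/0 ∈ {SC,TSO,PSO}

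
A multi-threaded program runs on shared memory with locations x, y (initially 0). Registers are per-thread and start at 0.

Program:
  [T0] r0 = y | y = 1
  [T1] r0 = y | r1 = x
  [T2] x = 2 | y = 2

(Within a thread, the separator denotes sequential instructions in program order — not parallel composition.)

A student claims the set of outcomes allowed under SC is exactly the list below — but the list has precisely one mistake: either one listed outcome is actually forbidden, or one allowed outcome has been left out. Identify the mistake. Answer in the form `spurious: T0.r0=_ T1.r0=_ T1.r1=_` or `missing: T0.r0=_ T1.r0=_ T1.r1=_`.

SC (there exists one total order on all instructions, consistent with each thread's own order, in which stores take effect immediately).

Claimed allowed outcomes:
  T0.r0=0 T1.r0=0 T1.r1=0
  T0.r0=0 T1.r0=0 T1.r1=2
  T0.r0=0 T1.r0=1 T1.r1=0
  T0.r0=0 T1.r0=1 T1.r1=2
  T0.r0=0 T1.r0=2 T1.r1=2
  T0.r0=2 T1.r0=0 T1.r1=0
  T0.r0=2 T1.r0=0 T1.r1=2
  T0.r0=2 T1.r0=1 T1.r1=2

missing: T0.r0=2 T1.r0=2 T1.r1=2

outcome vector order: (T0.r0,T1.r0,T1.r1)
SC: 9 outcomes — {000 002 010 012 022 200 202 212 222}
SC∖claimed = {222}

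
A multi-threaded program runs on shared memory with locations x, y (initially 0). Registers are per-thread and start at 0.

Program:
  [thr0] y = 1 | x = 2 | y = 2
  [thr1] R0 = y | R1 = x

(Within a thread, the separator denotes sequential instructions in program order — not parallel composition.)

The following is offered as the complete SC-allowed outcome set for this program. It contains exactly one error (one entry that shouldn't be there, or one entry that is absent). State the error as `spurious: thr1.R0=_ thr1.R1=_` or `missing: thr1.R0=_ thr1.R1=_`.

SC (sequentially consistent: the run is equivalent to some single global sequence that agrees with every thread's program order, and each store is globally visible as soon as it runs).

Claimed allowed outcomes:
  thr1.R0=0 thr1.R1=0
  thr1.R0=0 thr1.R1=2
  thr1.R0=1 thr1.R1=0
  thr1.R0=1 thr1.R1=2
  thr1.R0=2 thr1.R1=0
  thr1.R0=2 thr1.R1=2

spurious: thr1.R0=2 thr1.R1=0

outcome vector order: (thr1.R0,thr1.R1)
SC: 5 outcomes — {00, 02, 10, 12, 22}
claimed∖SC = {20}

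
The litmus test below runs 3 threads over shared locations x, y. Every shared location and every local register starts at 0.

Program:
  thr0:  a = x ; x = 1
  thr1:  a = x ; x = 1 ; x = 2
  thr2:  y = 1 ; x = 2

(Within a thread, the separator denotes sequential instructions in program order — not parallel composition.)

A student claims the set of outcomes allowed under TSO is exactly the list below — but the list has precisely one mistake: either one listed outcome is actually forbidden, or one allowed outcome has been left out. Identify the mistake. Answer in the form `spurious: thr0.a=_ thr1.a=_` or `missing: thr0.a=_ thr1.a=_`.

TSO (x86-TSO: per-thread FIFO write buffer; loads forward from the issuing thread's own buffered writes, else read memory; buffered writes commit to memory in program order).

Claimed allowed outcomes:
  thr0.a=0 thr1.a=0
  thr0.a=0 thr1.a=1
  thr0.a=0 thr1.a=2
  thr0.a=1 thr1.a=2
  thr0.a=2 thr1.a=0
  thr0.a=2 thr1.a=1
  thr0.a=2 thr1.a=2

missing: thr0.a=1 thr1.a=0

outcome vector order: (thr0.a,thr1.a)
TSO: 8 outcomes — {00; 01; 02; 10; 12; 20; 21; 22}
TSO∖claimed = {10}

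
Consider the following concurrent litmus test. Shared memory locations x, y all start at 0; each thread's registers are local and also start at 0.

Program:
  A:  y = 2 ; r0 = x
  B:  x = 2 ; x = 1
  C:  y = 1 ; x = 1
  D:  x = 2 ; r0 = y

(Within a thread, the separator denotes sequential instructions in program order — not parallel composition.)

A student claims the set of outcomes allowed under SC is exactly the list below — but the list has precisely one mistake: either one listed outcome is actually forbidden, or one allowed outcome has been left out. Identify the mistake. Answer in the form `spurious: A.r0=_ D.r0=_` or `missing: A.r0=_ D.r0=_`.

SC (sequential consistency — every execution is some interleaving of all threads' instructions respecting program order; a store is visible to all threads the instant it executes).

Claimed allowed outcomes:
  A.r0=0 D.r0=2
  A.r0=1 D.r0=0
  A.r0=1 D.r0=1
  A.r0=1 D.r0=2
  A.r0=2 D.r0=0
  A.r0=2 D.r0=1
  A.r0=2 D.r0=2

missing: A.r0=0 D.r0=1

outcome vector order: (A.r0,D.r0)
under SC → 01, 02, 10, 11, 12, 20, 21, 22
SC∖claimed = {01}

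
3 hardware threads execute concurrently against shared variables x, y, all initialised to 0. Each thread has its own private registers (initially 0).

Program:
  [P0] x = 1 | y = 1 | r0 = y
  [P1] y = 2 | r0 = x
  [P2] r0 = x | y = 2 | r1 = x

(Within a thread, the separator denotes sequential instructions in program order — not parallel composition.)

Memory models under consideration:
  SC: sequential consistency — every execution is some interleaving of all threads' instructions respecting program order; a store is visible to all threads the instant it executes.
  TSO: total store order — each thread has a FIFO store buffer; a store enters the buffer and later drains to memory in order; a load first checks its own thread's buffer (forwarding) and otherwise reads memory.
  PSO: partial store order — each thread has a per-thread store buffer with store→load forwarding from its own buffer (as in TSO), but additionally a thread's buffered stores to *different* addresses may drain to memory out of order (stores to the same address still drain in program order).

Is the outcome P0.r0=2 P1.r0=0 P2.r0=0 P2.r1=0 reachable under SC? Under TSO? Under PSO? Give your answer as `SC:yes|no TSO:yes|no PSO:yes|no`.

SC:no TSO:yes PSO:yes

outcome vector order: (P0.r0,P1.r0,P2.r0,P2.r1)
[SC] allowed = {1000, 1001, 1011, 1100, 1101, 1111, 2001, 2011, 2100, 2101, 2111}
[TSO] allowed = {1000, 1001, 1011, 1100, 1101, 1111, 2000, 2001, 2011, 2100, 2101, 2111}
[PSO] allowed = {1000, 1001, 1011, 1100, 1101, 1111, 2000, 2001, 2011, 2100, 2101, 2111}
target 2000 ∈ {TSO,PSO}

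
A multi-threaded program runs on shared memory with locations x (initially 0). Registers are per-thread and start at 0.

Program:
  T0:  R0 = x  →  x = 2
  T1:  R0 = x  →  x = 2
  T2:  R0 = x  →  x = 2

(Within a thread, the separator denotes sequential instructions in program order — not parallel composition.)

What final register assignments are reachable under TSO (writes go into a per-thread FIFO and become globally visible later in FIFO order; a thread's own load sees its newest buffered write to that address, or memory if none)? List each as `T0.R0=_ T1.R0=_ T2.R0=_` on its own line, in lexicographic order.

T0.R0=0 T1.R0=0 T2.R0=0
T0.R0=0 T1.R0=0 T2.R0=2
T0.R0=0 T1.R0=2 T2.R0=0
T0.R0=0 T1.R0=2 T2.R0=2
T0.R0=2 T1.R0=0 T2.R0=0
T0.R0=2 T1.R0=0 T2.R0=2
T0.R0=2 T1.R0=2 T2.R0=0

outcome vector order: (T0.R0,T1.R0,T2.R0)
|TSO outcomes| = 7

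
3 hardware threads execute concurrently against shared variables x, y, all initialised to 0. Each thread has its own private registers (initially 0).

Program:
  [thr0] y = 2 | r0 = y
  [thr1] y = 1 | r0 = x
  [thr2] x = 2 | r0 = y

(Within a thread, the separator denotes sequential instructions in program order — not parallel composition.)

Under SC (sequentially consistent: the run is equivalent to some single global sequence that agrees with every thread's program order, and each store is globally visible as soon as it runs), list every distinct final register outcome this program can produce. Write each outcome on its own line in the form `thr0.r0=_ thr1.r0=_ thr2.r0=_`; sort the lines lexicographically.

thr0.r0=1 thr1.r0=0 thr2.r0=1
thr0.r0=1 thr1.r0=2 thr2.r0=0
thr0.r0=1 thr1.r0=2 thr2.r0=1
thr0.r0=1 thr1.r0=2 thr2.r0=2
thr0.r0=2 thr1.r0=0 thr2.r0=1
thr0.r0=2 thr1.r0=0 thr2.r0=2
thr0.r0=2 thr1.r0=2 thr2.r0=0
thr0.r0=2 thr1.r0=2 thr2.r0=1
thr0.r0=2 thr1.r0=2 thr2.r0=2

outcome vector order: (thr0.r0,thr1.r0,thr2.r0)
|SC outcomes| = 9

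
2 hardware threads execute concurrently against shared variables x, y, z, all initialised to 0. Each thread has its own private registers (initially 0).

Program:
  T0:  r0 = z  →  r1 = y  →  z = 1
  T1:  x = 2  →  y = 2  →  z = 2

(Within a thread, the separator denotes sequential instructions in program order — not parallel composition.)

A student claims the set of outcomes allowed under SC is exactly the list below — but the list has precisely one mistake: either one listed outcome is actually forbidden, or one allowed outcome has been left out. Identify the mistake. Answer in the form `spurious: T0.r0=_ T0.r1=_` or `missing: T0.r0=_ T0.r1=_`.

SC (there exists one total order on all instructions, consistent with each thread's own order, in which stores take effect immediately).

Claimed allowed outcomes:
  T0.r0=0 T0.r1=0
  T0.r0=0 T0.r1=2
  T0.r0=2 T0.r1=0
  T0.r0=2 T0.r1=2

outcome vector order: (T0.r0,T0.r1)
[SC] allowed = {(0,0) (0,2) (2,2)}
claimed∖SC = {(2,0)}

spurious: T0.r0=2 T0.r1=0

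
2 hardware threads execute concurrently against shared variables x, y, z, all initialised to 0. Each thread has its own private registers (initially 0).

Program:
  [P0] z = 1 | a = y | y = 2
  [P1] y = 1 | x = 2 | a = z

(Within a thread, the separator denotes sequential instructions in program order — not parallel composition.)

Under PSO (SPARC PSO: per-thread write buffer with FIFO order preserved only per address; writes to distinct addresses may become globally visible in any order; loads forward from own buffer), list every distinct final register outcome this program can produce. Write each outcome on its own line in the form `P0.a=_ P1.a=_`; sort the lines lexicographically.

P0.a=0 P1.a=0
P0.a=0 P1.a=1
P0.a=1 P1.a=0
P0.a=1 P1.a=1

outcome vector order: (P0.a,P1.a)
|PSO outcomes| = 4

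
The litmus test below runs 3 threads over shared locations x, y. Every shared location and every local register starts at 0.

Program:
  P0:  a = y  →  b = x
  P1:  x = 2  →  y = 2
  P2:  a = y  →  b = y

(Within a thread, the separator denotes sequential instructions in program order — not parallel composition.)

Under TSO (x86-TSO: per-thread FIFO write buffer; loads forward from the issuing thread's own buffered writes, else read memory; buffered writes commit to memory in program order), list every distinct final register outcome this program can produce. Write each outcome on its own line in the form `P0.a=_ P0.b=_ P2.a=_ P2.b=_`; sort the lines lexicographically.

P0.a=0 P0.b=0 P2.a=0 P2.b=0
P0.a=0 P0.b=0 P2.a=0 P2.b=2
P0.a=0 P0.b=0 P2.a=2 P2.b=2
P0.a=0 P0.b=2 P2.a=0 P2.b=0
P0.a=0 P0.b=2 P2.a=0 P2.b=2
P0.a=0 P0.b=2 P2.a=2 P2.b=2
P0.a=2 P0.b=2 P2.a=0 P2.b=0
P0.a=2 P0.b=2 P2.a=0 P2.b=2
P0.a=2 P0.b=2 P2.a=2 P2.b=2

outcome vector order: (P0.a,P0.b,P2.a,P2.b)
|TSO outcomes| = 9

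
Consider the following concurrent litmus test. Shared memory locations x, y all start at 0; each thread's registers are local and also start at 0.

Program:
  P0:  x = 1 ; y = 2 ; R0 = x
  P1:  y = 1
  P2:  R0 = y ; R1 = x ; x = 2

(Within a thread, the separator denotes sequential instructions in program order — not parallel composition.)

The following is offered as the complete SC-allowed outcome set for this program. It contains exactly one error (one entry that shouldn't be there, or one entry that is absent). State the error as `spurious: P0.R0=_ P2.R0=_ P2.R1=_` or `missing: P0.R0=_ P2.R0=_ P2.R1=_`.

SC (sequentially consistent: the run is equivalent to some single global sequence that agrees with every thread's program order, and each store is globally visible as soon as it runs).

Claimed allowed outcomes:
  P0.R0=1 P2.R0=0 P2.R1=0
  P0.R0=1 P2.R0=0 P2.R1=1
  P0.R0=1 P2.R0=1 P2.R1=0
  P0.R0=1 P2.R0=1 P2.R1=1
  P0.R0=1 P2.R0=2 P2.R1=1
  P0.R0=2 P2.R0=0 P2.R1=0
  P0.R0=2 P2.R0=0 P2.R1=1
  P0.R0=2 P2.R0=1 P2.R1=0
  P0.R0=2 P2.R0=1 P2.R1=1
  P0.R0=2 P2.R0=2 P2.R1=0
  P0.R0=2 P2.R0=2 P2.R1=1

outcome vector order: (P0.R0,P2.R0,P2.R1)
[SC] allowed = {100; 101; 110; 111; 121; 200; 201; 210; 211; 221}
claimed∖SC = {220}

spurious: P0.R0=2 P2.R0=2 P2.R1=0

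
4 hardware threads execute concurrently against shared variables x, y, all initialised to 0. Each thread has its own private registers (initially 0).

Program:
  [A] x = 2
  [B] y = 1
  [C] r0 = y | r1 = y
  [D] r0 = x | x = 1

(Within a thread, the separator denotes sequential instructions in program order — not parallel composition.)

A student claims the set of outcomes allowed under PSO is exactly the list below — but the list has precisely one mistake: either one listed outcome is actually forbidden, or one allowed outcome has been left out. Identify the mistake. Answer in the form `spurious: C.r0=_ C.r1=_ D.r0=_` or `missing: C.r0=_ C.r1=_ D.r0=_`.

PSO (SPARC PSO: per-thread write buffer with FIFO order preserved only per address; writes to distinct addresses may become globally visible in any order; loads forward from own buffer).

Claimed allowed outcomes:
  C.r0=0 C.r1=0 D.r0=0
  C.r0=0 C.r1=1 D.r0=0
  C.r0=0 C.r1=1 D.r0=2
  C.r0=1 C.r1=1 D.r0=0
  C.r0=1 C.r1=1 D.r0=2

outcome vector order: (C.r0,C.r1,D.r0)
under PSO → (0,0,0); (0,0,2); (0,1,0); (0,1,2); (1,1,0); (1,1,2)
PSO∖claimed = {(0,0,2)}

missing: C.r0=0 C.r1=0 D.r0=2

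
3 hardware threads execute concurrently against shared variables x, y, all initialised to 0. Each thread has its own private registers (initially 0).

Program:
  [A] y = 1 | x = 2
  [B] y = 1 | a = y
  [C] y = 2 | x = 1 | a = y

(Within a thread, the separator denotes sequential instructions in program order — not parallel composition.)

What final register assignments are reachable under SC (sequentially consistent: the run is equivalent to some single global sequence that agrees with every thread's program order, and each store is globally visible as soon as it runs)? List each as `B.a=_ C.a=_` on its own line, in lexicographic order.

outcome vector order: (B.a,C.a)
|SC outcomes| = 4

B.a=1 C.a=1
B.a=1 C.a=2
B.a=2 C.a=1
B.a=2 C.a=2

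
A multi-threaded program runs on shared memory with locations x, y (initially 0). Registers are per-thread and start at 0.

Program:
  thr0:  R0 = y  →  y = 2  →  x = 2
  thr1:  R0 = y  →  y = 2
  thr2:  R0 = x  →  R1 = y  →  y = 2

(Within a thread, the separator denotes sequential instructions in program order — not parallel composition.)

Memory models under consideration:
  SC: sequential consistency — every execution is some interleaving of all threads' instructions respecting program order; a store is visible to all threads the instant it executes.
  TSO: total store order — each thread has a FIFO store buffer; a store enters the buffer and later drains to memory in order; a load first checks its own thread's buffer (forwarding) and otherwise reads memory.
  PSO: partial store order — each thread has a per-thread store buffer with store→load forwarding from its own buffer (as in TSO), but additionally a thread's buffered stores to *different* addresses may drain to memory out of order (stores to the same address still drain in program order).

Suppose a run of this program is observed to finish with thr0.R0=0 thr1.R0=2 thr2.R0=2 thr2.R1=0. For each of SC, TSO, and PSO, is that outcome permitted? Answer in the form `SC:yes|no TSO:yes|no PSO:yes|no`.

SC:no TSO:no PSO:yes

outcome vector order: (thr0.R0,thr1.R0,thr2.R0,thr2.R1)
under SC → (0,0,0,0), (0,0,0,2), (0,0,2,2), (0,2,0,0), (0,2,0,2), (0,2,2,2), (2,0,0,0), (2,0,0,2), (2,0,2,2), (2,2,0,0)
under TSO → (0,0,0,0), (0,0,0,2), (0,0,2,2), (0,2,0,0), (0,2,0,2), (0,2,2,2), (2,0,0,0), (2,0,0,2), (2,0,2,2), (2,2,0,0)
under PSO → (0,0,0,0), (0,0,0,2), (0,0,2,0), (0,0,2,2), (0,2,0,0), (0,2,0,2), (0,2,2,0), (0,2,2,2), (2,0,0,0), (2,0,0,2), (2,0,2,2), (2,2,0,0)
target (0,2,2,0) ∈ {PSO}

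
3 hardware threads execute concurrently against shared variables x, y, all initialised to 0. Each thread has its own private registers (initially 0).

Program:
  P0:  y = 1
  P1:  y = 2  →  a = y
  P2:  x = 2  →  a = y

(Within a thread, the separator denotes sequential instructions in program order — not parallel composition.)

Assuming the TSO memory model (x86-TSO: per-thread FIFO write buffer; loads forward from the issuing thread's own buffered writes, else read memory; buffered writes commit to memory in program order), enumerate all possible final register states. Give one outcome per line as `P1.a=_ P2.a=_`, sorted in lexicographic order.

outcome vector order: (P1.a,P2.a)
|TSO outcomes| = 6

P1.a=1 P2.a=0
P1.a=1 P2.a=1
P1.a=1 P2.a=2
P1.a=2 P2.a=0
P1.a=2 P2.a=1
P1.a=2 P2.a=2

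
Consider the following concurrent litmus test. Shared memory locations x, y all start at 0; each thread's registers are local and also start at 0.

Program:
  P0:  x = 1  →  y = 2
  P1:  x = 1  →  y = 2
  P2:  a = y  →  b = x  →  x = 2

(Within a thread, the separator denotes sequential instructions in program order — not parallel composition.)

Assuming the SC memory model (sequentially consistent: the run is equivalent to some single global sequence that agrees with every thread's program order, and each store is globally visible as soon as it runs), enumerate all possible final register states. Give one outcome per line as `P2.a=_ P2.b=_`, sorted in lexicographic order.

P2.a=0 P2.b=0
P2.a=0 P2.b=1
P2.a=2 P2.b=1

outcome vector order: (P2.a,P2.b)
|SC outcomes| = 3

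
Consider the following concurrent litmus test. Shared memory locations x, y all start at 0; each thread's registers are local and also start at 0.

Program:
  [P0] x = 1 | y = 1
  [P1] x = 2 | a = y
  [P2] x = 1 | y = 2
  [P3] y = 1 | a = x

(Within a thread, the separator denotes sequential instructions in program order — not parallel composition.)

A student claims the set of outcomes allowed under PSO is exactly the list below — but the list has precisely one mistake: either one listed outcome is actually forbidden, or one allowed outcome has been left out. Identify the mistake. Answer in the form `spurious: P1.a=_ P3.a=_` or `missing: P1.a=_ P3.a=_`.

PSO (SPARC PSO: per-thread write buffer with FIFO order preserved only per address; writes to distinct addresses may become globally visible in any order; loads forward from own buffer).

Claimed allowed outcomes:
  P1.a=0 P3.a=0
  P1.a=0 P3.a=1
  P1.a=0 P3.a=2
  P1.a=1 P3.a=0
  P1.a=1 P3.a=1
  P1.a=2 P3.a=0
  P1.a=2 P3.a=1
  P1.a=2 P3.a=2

outcome vector order: (P1.a,P3.a)
PSO (9): 0/0, 0/1, 0/2, 1/0, 1/1, 1/2, 2/0, 2/1, 2/2
PSO∖claimed = {1/2}

missing: P1.a=1 P3.a=2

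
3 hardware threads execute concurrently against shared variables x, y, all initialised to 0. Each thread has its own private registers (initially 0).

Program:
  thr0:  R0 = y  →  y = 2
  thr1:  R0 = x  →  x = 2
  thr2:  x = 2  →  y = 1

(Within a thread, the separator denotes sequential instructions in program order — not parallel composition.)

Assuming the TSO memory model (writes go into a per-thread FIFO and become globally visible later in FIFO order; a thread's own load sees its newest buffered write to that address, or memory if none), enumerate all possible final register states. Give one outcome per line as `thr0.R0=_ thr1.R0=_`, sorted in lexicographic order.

outcome vector order: (thr0.R0,thr1.R0)
|TSO outcomes| = 4

thr0.R0=0 thr1.R0=0
thr0.R0=0 thr1.R0=2
thr0.R0=1 thr1.R0=0
thr0.R0=1 thr1.R0=2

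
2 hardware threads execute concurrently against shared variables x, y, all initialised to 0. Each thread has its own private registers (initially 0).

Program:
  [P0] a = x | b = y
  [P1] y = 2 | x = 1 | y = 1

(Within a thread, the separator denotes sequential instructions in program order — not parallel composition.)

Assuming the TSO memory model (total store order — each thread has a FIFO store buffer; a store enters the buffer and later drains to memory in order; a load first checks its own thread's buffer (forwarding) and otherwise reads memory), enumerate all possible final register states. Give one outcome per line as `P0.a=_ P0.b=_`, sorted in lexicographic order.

outcome vector order: (P0.a,P0.b)
|TSO outcomes| = 5

P0.a=0 P0.b=0
P0.a=0 P0.b=1
P0.a=0 P0.b=2
P0.a=1 P0.b=1
P0.a=1 P0.b=2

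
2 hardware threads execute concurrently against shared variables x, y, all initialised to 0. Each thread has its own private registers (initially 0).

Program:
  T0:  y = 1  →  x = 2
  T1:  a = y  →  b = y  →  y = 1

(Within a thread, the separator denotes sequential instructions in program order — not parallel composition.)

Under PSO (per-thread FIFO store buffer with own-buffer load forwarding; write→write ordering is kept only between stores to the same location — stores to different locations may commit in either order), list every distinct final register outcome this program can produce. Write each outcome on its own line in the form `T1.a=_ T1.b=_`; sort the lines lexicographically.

outcome vector order: (T1.a,T1.b)
|PSO outcomes| = 3

T1.a=0 T1.b=0
T1.a=0 T1.b=1
T1.a=1 T1.b=1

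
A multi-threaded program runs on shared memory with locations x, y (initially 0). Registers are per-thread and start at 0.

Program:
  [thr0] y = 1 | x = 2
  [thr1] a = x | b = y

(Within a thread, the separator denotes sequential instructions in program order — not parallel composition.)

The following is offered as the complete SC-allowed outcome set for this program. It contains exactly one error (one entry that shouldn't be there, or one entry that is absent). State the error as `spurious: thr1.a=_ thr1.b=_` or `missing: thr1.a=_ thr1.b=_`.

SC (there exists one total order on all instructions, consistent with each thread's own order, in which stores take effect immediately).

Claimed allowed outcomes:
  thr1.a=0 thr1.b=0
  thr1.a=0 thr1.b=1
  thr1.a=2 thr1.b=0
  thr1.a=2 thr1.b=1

spurious: thr1.a=2 thr1.b=0

outcome vector order: (thr1.a,thr1.b)
SC (3): 0/0, 0/1, 2/1
claimed∖SC = {2/0}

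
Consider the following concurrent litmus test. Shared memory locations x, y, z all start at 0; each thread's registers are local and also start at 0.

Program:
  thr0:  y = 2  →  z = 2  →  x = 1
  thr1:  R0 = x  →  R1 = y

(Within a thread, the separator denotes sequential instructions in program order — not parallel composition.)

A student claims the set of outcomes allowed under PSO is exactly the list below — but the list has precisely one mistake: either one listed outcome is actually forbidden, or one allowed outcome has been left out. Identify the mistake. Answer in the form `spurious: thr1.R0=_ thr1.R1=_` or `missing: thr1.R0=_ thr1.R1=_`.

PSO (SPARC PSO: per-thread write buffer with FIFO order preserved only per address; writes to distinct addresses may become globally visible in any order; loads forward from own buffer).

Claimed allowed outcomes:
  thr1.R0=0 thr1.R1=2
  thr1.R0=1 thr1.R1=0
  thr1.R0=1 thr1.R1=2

outcome vector order: (thr1.R0,thr1.R1)
PSO (4): 00 02 10 12
PSO∖claimed = {00}

missing: thr1.R0=0 thr1.R1=0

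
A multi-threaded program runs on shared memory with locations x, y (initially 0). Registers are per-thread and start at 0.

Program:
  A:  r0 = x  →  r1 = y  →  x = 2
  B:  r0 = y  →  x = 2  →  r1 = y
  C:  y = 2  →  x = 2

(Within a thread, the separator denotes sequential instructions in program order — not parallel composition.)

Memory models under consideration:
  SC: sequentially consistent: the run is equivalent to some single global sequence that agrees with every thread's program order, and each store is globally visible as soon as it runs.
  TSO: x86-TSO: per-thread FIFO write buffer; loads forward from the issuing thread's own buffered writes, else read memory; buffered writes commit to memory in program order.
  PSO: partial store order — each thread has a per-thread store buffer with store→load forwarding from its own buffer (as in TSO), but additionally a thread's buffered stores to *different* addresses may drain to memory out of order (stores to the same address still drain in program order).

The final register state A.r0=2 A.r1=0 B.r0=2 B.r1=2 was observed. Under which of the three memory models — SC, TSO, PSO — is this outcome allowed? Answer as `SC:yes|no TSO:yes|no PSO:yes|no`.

SC:no TSO:no PSO:yes

outcome vector order: (A.r0,A.r1,B.r0,B.r1)
SC (11): (0,0,0,0) (0,0,0,2) (0,0,2,2) (0,2,0,0) (0,2,0,2) (0,2,2,2) (2,0,0,0) (2,0,0,2) (2,2,0,0) (2,2,0,2) (2,2,2,2)
TSO (11): (0,0,0,0) (0,0,0,2) (0,0,2,2) (0,2,0,0) (0,2,0,2) (0,2,2,2) (2,0,0,0) (2,0,0,2) (2,2,0,0) (2,2,0,2) (2,2,2,2)
PSO (12): (0,0,0,0) (0,0,0,2) (0,0,2,2) (0,2,0,0) (0,2,0,2) (0,2,2,2) (2,0,0,0) (2,0,0,2) (2,0,2,2) (2,2,0,0) (2,2,0,2) (2,2,2,2)
target (2,0,2,2) ∈ {PSO}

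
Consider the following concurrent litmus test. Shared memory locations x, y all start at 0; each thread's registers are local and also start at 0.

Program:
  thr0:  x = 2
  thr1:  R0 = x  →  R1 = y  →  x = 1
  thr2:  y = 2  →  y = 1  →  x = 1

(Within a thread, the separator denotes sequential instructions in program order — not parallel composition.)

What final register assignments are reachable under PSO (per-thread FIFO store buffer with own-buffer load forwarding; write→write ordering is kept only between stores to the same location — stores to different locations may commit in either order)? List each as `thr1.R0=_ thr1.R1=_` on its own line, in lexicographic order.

thr1.R0=0 thr1.R1=0
thr1.R0=0 thr1.R1=1
thr1.R0=0 thr1.R1=2
thr1.R0=1 thr1.R1=0
thr1.R0=1 thr1.R1=1
thr1.R0=1 thr1.R1=2
thr1.R0=2 thr1.R1=0
thr1.R0=2 thr1.R1=1
thr1.R0=2 thr1.R1=2

outcome vector order: (thr1.R0,thr1.R1)
|PSO outcomes| = 9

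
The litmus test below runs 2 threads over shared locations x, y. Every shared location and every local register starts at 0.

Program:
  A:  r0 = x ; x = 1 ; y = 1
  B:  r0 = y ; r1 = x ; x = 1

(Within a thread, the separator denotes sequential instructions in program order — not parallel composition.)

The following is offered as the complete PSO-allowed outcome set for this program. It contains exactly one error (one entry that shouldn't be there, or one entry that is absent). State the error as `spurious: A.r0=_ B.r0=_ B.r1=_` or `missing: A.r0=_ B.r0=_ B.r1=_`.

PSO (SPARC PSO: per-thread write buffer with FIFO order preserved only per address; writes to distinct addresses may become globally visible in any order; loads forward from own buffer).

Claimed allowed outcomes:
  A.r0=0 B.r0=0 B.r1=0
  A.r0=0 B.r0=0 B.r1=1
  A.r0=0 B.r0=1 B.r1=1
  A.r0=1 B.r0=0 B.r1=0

missing: A.r0=0 B.r0=1 B.r1=0

outcome vector order: (A.r0,B.r0,B.r1)
under PSO → (0,0,0) (0,0,1) (0,1,0) (0,1,1) (1,0,0)
PSO∖claimed = {(0,1,0)}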